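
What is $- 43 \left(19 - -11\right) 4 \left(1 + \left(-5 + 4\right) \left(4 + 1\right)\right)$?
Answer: $20640$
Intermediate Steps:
$- 43 \left(19 - -11\right) 4 \left(1 + \left(-5 + 4\right) \left(4 + 1\right)\right) = - 43 \left(19 + 11\right) 4 \left(1 - 5\right) = \left(-43\right) 30 \cdot 4 \left(1 - 5\right) = - 1290 \cdot 4 \left(-4\right) = \left(-1290\right) \left(-16\right) = 20640$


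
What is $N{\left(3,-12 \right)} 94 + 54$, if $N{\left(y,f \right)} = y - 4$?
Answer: $-40$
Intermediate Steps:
$N{\left(y,f \right)} = -4 + y$
$N{\left(3,-12 \right)} 94 + 54 = \left(-4 + 3\right) 94 + 54 = \left(-1\right) 94 + 54 = -94 + 54 = -40$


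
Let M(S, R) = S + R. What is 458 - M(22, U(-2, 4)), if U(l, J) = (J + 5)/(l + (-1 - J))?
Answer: 3061/7 ≈ 437.29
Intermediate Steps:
U(l, J) = (5 + J)/(-1 + l - J)
M(S, R) = R + S
458 - M(22, U(-2, 4)) = 458 - ((5 + 4)/(-1 - 2 - 1*4) + 22) = 458 - (9/(-1 - 2 - 4) + 22) = 458 - (9/(-7) + 22) = 458 - (-⅐*9 + 22) = 458 - (-9/7 + 22) = 458 - 1*145/7 = 458 - 145/7 = 3061/7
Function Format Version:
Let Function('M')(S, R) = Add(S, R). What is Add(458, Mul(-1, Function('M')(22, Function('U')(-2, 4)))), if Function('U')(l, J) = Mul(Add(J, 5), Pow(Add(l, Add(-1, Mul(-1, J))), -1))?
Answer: Rational(3061, 7) ≈ 437.29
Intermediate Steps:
Function('U')(l, J) = Mul(Pow(Add(-1, l, Mul(-1, J)), -1), Add(5, J)) (Function('U')(l, J) = Mul(Add(5, J), Pow(Add(-1, l, Mul(-1, J)), -1)) = Mul(Pow(Add(-1, l, Mul(-1, J)), -1), Add(5, J)))
Function('M')(S, R) = Add(R, S)
Add(458, Mul(-1, Function('M')(22, Function('U')(-2, 4)))) = Add(458, Mul(-1, Add(Mul(Pow(Add(-1, -2, Mul(-1, 4)), -1), Add(5, 4)), 22))) = Add(458, Mul(-1, Add(Mul(Pow(Add(-1, -2, -4), -1), 9), 22))) = Add(458, Mul(-1, Add(Mul(Pow(-7, -1), 9), 22))) = Add(458, Mul(-1, Add(Mul(Rational(-1, 7), 9), 22))) = Add(458, Mul(-1, Add(Rational(-9, 7), 22))) = Add(458, Mul(-1, Rational(145, 7))) = Add(458, Rational(-145, 7)) = Rational(3061, 7)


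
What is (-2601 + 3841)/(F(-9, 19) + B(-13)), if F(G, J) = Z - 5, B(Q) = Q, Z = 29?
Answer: 1240/11 ≈ 112.73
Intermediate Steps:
F(G, J) = 24 (F(G, J) = 29 - 5 = 24)
(-2601 + 3841)/(F(-9, 19) + B(-13)) = (-2601 + 3841)/(24 - 13) = 1240/11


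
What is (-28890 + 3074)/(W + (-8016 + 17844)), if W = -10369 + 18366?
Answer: -25816/17825 ≈ -1.4483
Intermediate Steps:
W = 7997
(-28890 + 3074)/(W + (-8016 + 17844)) = (-28890 + 3074)/(7997 + (-8016 + 17844)) = -25816/(7997 + 9828) = -25816/17825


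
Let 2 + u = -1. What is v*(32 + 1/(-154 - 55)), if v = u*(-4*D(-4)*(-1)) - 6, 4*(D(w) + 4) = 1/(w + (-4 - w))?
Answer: 60183/44 ≈ 1367.8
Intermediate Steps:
u = -3 (u = -2 - 1 = -3)
D(w) = -65/16 (D(w) = -4 + 1/(4*(w + (-4 - w))) = -4 + (¼)/(-4) = -4 + (¼)*(-¼) = -4 - 1/16 = -65/16)
v = 171/4 (v = -3*(-4*(-65/16))*(-1) - 6 = -195*(-1)/4 - 6 = -3*(-65/4) - 6 = 195/4 - 6 = 171/4 ≈ 42.750)
v*(32 + 1/(-154 - 55)) = 171*(32 + 1/(-154 - 55))/4 = 171*(32 + 1/(-209))/4 = 171*(32 - 1/209)/4 = (171/4)*(6687/209) = 60183/44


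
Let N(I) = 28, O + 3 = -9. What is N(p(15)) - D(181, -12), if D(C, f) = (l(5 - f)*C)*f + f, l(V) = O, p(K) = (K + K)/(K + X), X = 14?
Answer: -26024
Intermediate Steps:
O = -12 (O = -3 - 9 = -12)
p(K) = 2*K/(14 + K) (p(K) = (K + K)/(K + 14) = (2*K)/(14 + K) = 2*K/(14 + K))
l(V) = -12
D(C, f) = f - 12*C*f (D(C, f) = (-12*C)*f + f = -12*C*f + f = f - 12*C*f)
N(p(15)) - D(181, -12) = 28 - (-12)*(1 - 12*181) = 28 - (-12)*(1 - 2172) = 28 - (-12)*(-2171) = 28 - 1*26052 = 28 - 26052 = -26024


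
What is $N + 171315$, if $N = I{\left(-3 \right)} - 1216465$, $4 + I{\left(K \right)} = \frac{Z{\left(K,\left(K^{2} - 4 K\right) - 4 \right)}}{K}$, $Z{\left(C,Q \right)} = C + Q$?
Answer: $- \frac{3135476}{3} \approx -1.0452 \cdot 10^{6}$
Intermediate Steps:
$I{\left(K \right)} = -4 + \frac{-4 + K^{2} - 3 K}{K}$ ($I{\left(K \right)} = -4 + \frac{K - \left(4 - K^{2} + 4 K\right)}{K} = -4 + \frac{-4 + K^{2} - 3 K}{K}$)
$N = - \frac{3649421}{3}$ ($N = \left(-7 - 3 - \frac{4}{-3}\right) - 1216465 = \left(-7 - 3 - - \frac{4}{3}\right) - 1216465 = \left(-7 - 3 + \frac{4}{3}\right) - 1216465 = - \frac{26}{3} - 1216465 = - \frac{3649421}{3} \approx -1.2165 \cdot 10^{6}$)
$N + 171315 = - \frac{3649421}{3} + 171315 = - \frac{3135476}{3}$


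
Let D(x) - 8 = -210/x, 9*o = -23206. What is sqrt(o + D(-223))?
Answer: 8*I*sqrt(17968894)/669 ≈ 50.69*I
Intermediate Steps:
o = -23206/9 (o = (1/9)*(-23206) = -23206/9 ≈ -2578.4)
D(x) = 8 - 210/x
sqrt(o + D(-223)) = sqrt(-23206/9 + (8 - 210/(-223))) = sqrt(-23206/9 + (8 - 210*(-1/223))) = sqrt(-23206/9 + (8 + 210/223)) = sqrt(-23206/9 + 1994/223) = sqrt(-5156992/2007) = 8*I*sqrt(17968894)/669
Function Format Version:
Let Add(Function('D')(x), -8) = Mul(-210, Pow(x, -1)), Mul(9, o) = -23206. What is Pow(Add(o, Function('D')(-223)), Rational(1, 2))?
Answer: Mul(Rational(8, 669), I, Pow(17968894, Rational(1, 2))) ≈ Mul(50.690, I)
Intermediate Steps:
o = Rational(-23206, 9) (o = Mul(Rational(1, 9), -23206) = Rational(-23206, 9) ≈ -2578.4)
Function('D')(x) = Add(8, Mul(-210, Pow(x, -1)))
Pow(Add(o, Function('D')(-223)), Rational(1, 2)) = Pow(Add(Rational(-23206, 9), Add(8, Mul(-210, Pow(-223, -1)))), Rational(1, 2)) = Pow(Add(Rational(-23206, 9), Add(8, Mul(-210, Rational(-1, 223)))), Rational(1, 2)) = Pow(Add(Rational(-23206, 9), Add(8, Rational(210, 223))), Rational(1, 2)) = Pow(Add(Rational(-23206, 9), Rational(1994, 223)), Rational(1, 2)) = Pow(Rational(-5156992, 2007), Rational(1, 2)) = Mul(Rational(8, 669), I, Pow(17968894, Rational(1, 2)))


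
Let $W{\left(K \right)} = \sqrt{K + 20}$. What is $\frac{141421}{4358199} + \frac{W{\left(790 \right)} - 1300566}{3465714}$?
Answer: $- \frac{863000116840}{2517378548181} + \frac{3 \sqrt{10}}{1155238} \approx -0.34281$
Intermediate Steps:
$W{\left(K \right)} = \sqrt{20 + K}$
$\frac{141421}{4358199} + \frac{W{\left(790 \right)} - 1300566}{3465714} = \frac{141421}{4358199} + \frac{\sqrt{20 + 790} - 1300566}{3465714} = 141421 \cdot \frac{1}{4358199} + \left(\sqrt{810} - 1300566\right) \frac{1}{3465714} = \frac{141421}{4358199} + \left(9 \sqrt{10} - 1300566\right) \frac{1}{3465714} = \frac{141421}{4358199} + \left(-1300566 + 9 \sqrt{10}\right) \frac{1}{3465714} = \frac{141421}{4358199} - \left(\frac{216761}{577619} - \frac{3 \sqrt{10}}{1155238}\right) = - \frac{863000116840}{2517378548181} + \frac{3 \sqrt{10}}{1155238}$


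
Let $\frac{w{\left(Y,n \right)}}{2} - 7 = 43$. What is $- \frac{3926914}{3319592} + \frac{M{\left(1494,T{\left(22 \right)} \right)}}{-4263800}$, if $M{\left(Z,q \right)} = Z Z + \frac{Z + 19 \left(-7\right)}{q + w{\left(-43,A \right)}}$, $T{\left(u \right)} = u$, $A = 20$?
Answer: $- \frac{368334192373897}{215849664636400} \approx -1.7064$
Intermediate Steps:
$w{\left(Y,n \right)} = 100$ ($w{\left(Y,n \right)} = 14 + 2 \cdot 43 = 14 + 86 = 100$)
$M{\left(Z,q \right)} = Z^{2} + \frac{-133 + Z}{100 + q}$ ($M{\left(Z,q \right)} = Z Z + \frac{Z + 19 \left(-7\right)}{q + 100} = Z^{2} + \frac{Z - 133}{100 + q} = Z^{2} + \frac{-133 + Z}{100 + q}$)
$- \frac{3926914}{3319592} + \frac{M{\left(1494,T{\left(22 \right)} \right)}}{-4263800} = - \frac{3926914}{3319592} + \frac{\frac{1}{100 + 22} \left(-133 + 1494 + 100 \cdot 1494^{2} + 22 \cdot 1494^{2}\right)}{-4263800} = \left(-3926914\right) \frac{1}{3319592} + \frac{-133 + 1494 + 100 \cdot 2232036 + 22 \cdot 2232036}{122} \left(- \frac{1}{4263800}\right) = - \frac{1963457}{1659796} + \frac{-133 + 1494 + 223203600 + 49104792}{122} \left(- \frac{1}{4263800}\right) = - \frac{1963457}{1659796} + \frac{1}{122} \cdot 272309753 \left(- \frac{1}{4263800}\right) = - \frac{1963457}{1659796} + \frac{272309753}{122} \left(- \frac{1}{4263800}\right) = - \frac{1963457}{1659796} - \frac{272309753}{520183600} = - \frac{368334192373897}{215849664636400}$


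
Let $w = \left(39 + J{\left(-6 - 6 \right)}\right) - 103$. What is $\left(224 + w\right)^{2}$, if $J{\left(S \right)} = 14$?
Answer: $30276$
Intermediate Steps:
$w = -50$ ($w = \left(39 + 14\right) - 103 = 53 - 103 = -50$)
$\left(224 + w\right)^{2} = \left(224 - 50\right)^{2} = 174^{2} = 30276$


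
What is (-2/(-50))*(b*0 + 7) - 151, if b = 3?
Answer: -3768/25 ≈ -150.72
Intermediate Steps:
(-2/(-50))*(b*0 + 7) - 151 = (-2/(-50))*(3*0 + 7) - 151 = (-2*(-1/50))*(0 + 7) - 151 = (1/25)*7 - 151 = 7/25 - 151 = -3768/25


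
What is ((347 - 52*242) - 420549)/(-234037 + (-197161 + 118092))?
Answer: 12729/9209 ≈ 1.3822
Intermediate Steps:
((347 - 52*242) - 420549)/(-234037 + (-197161 + 118092)) = ((347 - 12584) - 420549)/(-234037 - 79069) = (-12237 - 420549)/(-313106) = -432786*(-1/313106) = 12729/9209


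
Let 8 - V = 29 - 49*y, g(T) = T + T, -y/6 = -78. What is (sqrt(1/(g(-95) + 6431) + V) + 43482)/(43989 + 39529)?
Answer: 21741/41759 + 2*sqrt(8936722)/3298961 ≈ 0.52244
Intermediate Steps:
y = 468 (y = -6*(-78) = 468)
g(T) = 2*T
V = 22911 (V = 8 - (29 - 49*468) = 8 - (29 - 22932) = 8 - 1*(-22903) = 8 + 22903 = 22911)
(sqrt(1/(g(-95) + 6431) + V) + 43482)/(43989 + 39529) = (sqrt(1/(2*(-95) + 6431) + 22911) + 43482)/(43989 + 39529) = (sqrt(1/(-190 + 6431) + 22911) + 43482)/83518 = (sqrt(1/6241 + 22911) + 43482)*(1/83518) = (sqrt(142987552/6241) + 43482)*(1/83518) = (4*sqrt(8936722)/79 + 43482)*(1/83518) = (43482 + 4*sqrt(8936722)/79)*(1/83518) = 21741/41759 + 2*sqrt(8936722)/3298961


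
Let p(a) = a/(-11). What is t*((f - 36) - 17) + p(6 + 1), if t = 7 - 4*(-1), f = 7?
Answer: -5573/11 ≈ -506.64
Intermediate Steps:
p(a) = -a/11 (p(a) = a*(-1/11) = -a/11)
t = 11 (t = 7 + 4 = 11)
t*((f - 36) - 17) + p(6 + 1) = 11*((7 - 36) - 17) - (6 + 1)/11 = 11*(-29 - 17) - 1/11*7 = 11*(-46) - 7/11 = -506 - 7/11 = -5573/11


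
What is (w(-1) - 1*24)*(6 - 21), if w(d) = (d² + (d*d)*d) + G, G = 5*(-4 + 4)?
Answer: 360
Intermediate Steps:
G = 0 (G = 5*0 = 0)
w(d) = d² + d³ (w(d) = (d² + (d*d)*d) + 0 = (d² + d²*d) + 0 = (d² + d³) + 0 = d² + d³)
(w(-1) - 1*24)*(6 - 21) = ((-1)²*(1 - 1) - 1*24)*(6 - 21) = (1*0 - 24)*(-15) = (0 - 24)*(-15) = -24*(-15) = 360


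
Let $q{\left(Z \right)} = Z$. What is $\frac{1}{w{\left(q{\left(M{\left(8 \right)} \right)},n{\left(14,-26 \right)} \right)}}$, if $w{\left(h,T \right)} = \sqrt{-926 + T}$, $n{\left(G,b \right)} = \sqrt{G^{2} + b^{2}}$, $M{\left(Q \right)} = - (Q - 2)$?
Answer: $- \frac{i \sqrt{2}}{2 \sqrt{463 - \sqrt{218}}} \approx - 0.033399 i$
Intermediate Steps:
$M{\left(Q \right)} = 2 - Q$ ($M{\left(Q \right)} = - (-2 + Q) = 2 - Q$)
$\frac{1}{w{\left(q{\left(M{\left(8 \right)} \right)},n{\left(14,-26 \right)} \right)}} = \frac{1}{\sqrt{-926 + \sqrt{14^{2} + \left(-26\right)^{2}}}} = \frac{1}{\sqrt{-926 + \sqrt{196 + 676}}} = \frac{1}{\sqrt{-926 + \sqrt{872}}} = \frac{1}{\sqrt{-926 + 2 \sqrt{218}}}$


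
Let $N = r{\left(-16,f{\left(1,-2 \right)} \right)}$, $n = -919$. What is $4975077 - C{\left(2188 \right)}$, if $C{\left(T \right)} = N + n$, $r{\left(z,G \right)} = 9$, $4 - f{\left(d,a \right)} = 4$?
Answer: $4975987$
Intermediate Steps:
$f{\left(d,a \right)} = 0$ ($f{\left(d,a \right)} = 4 - 4 = 0$)
$N = 9$
$C{\left(T \right)} = -910$ ($C{\left(T \right)} = 9 - 919 = -910$)
$4975077 - C{\left(2188 \right)} = 4975077 - -910 = 4975077 + 910 = 4975987$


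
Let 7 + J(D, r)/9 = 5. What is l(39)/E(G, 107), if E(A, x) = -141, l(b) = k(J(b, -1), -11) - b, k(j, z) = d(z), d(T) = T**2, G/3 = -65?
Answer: -82/141 ≈ -0.58156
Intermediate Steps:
G = -195 (G = 3*(-65) = -195)
J(D, r) = -18 (J(D, r) = -63 + 9*5 = -63 + 45 = -18)
k(j, z) = z**2
l(b) = 121 - b (l(b) = (-11)**2 - b = 121 - b)
l(39)/E(G, 107) = (121 - 1*39)/(-141) = (121 - 39)*(-1/141) = 82*(-1/141) = -82/141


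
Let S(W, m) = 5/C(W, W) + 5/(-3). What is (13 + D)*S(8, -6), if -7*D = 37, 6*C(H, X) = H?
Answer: 225/14 ≈ 16.071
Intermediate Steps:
C(H, X) = H/6
D = -37/7 (D = -⅐*37 = -37/7 ≈ -5.2857)
S(W, m) = -5/3 + 30/W (S(W, m) = 5/((W/6)) + 5/(-3) = 5*(6/W) + 5*(-⅓) = 30/W - 5/3 = -5/3 + 30/W)
(13 + D)*S(8, -6) = (13 - 37/7)*(-5/3 + 30/8) = 54*(-5/3 + 30*(⅛))/7 = 54*(-5/3 + 15/4)/7 = (54/7)*(25/12) = 225/14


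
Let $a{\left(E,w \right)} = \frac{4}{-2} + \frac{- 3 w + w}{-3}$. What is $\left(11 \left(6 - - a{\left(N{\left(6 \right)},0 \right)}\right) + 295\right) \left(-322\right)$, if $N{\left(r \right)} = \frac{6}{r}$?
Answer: $-109158$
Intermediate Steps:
$a{\left(E,w \right)} = -2 + \frac{2 w}{3}$ ($a{\left(E,w \right)} = 4 \left(- \frac{1}{2}\right) + - 2 w \left(- \frac{1}{3}\right) = -2 + \frac{2 w}{3}$)
$\left(11 \left(6 - - a{\left(N{\left(6 \right)},0 \right)}\right) + 295\right) \left(-322\right) = \left(11 \left(6 + \left(\left(-2 + \frac{2}{3} \cdot 0\right) - 0\right)\right) + 295\right) \left(-322\right) = \left(11 \left(6 + \left(\left(-2 + 0\right) + 0\right)\right) + 295\right) \left(-322\right) = \left(11 \left(6 + \left(-2 + 0\right)\right) + 295\right) \left(-322\right) = \left(11 \left(6 - 2\right) + 295\right) \left(-322\right) = \left(11 \cdot 4 + 295\right) \left(-322\right) = \left(44 + 295\right) \left(-322\right) = 339 \left(-322\right) = -109158$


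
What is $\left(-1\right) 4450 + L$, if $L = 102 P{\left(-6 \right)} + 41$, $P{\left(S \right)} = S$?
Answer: $-5021$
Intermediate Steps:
$L = -571$ ($L = 102 \left(-6\right) + 41 = -612 + 41 = -571$)
$\left(-1\right) 4450 + L = \left(-1\right) 4450 - 571 = -4450 - 571 = -5021$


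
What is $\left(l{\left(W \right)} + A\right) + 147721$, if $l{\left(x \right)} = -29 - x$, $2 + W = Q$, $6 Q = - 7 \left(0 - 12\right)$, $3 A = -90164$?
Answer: $\frac{352876}{3} \approx 1.1763 \cdot 10^{5}$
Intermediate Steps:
$A = - \frac{90164}{3}$ ($A = \frac{1}{3} \left(-90164\right) = - \frac{90164}{3} \approx -30055.0$)
$Q = 14$ ($Q = \frac{\left(-7\right) \left(0 - 12\right)}{6} = \frac{\left(-7\right) \left(-12\right)}{6} = \frac{1}{6} \cdot 84 = 14$)
$W = 12$ ($W = -2 + 14 = 12$)
$\left(l{\left(W \right)} + A\right) + 147721 = \left(\left(-29 - 12\right) - \frac{90164}{3}\right) + 147721 = \left(-41 - \frac{90164}{3}\right) + 147721 = - \frac{90287}{3} + 147721 = \frac{352876}{3}$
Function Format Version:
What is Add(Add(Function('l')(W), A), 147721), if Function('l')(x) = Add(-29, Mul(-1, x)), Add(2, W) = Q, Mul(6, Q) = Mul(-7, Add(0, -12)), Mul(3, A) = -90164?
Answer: Rational(352876, 3) ≈ 1.1763e+5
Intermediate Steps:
A = Rational(-90164, 3) (A = Mul(Rational(1, 3), -90164) = Rational(-90164, 3) ≈ -30055.)
Q = 14 (Q = Mul(Rational(1, 6), Mul(-7, Add(0, -12))) = Mul(Rational(1, 6), Mul(-7, -12)) = Mul(Rational(1, 6), 84) = 14)
W = 12 (W = Add(-2, 14) = 12)
Add(Add(Function('l')(W), A), 147721) = Add(Add(Add(-29, Mul(-1, 12)), Rational(-90164, 3)), 147721) = Add(Add(Add(-29, -12), Rational(-90164, 3)), 147721) = Add(Add(-41, Rational(-90164, 3)), 147721) = Add(Rational(-90287, 3), 147721) = Rational(352876, 3)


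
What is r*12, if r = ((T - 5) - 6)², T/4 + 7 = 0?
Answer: 18252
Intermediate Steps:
T = -28 (T = -28 + 4*0 = -28 + 0 = -28)
r = 1521 (r = ((-28 - 5) - 6)² = (-33 - 6)² = (-39)² = 1521)
r*12 = 1521*12 = 18252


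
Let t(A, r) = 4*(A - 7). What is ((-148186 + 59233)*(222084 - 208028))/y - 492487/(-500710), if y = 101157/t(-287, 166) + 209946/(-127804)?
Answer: 1120162746809891691437/78534967019810 ≈ 1.4263e+7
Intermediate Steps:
t(A, r) = -28 + 4*A (t(A, r) = 4*(-7 + A) = -28 + 4*A)
y = -156847211/1789256 (y = 101157/(-28 + 4*(-287)) + 209946/(-127804) = 101157/(-28 - 1148) + 209946*(-1/127804) = 101157/(-1176) - 104973/63902 = 101157*(-1/1176) - 104973/63902 = -4817/56 - 104973/63902 = -156847211/1789256 ≈ -87.661)
((-148186 + 59233)*(222084 - 208028))/y - 492487/(-500710) = ((-148186 + 59233)*(222084 - 208028))/(-156847211/1789256) - 492487/(-500710) = -88953*14056*(-1789256/156847211) - 492487*(-1/500710) = -1250323368*(-1789256/156847211) + 492487/500710 = 2237148588134208/156847211 + 492487/500710 = 1120162746809891691437/78534967019810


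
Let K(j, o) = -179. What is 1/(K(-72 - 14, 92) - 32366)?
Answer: -1/32545 ≈ -3.0727e-5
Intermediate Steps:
1/(K(-72 - 14, 92) - 32366) = 1/(-179 - 32366) = 1/(-32545) = -1/32545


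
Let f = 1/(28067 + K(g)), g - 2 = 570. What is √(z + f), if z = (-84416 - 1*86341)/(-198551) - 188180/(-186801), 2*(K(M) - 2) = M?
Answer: √2065413189261854176108896748530/1051673491327605 ≈ 1.3665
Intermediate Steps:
g = 572 (g = 2 + 570 = 572)
K(M) = 2 + M/2
f = 1/28355 (f = 1/(28067 + (2 + (½)*572)) = 1/(28067 + (2 + 286)) = 1/(28067 + 288) = 1/28355 ≈ 3.5267e-5)
z = 69260905537/37089525351 (z = (-84416 - 86341)*(-1/198551) - 188180*(-1/186801) = -170757*(-1/198551) + 188180/186801 = 170757/198551 + 188180/186801 = 69260905537/37089525351 ≈ 1.8674)
√(z + f) = √(69260905537/37089525351 + 1/28355) = √(1963930066026986/1051673491327605) = √2065413189261854176108896748530/1051673491327605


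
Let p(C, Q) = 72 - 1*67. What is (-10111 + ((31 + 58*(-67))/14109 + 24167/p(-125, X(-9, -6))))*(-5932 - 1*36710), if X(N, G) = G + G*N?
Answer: 5292264037338/23515 ≈ 2.2506e+8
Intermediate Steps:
p(C, Q) = 5 (p(C, Q) = 72 - 67 = 5)
(-10111 + ((31 + 58*(-67))/14109 + 24167/p(-125, X(-9, -6))))*(-5932 - 1*36710) = (-10111 + ((31 + 58*(-67))/14109 + 24167/5))*(-5932 - 1*36710) = (-10111 + ((31 - 3886)*(1/14109) + 24167*(⅕)))*(-5932 - 36710) = (-10111 + (-3855*1/14109 + 24167/5))*(-42642) = (-10111 + (-1285/4703 + 24167/5))*(-42642) = (-10111 + 113650976/23515)*(-42642) = -124109189/23515*(-42642) = 5292264037338/23515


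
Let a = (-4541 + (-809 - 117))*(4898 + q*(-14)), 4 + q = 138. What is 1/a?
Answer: -1/16521274 ≈ -6.0528e-8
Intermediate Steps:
q = 134 (q = -4 + 138 = 134)
a = -16521274 (a = (-4541 + (-809 - 117))*(4898 + 134*(-14)) = (-4541 - 926)*(4898 - 1876) = -5467*3022 = -16521274)
1/a = 1/(-16521274) = -1/16521274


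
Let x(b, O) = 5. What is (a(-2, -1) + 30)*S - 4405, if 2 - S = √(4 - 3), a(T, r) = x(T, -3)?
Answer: -4370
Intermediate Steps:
a(T, r) = 5
S = 1 (S = 2 - √(4 - 3) = 2 - √1 = 2 - 1*1 = 2 - 1 = 1)
(a(-2, -1) + 30)*S - 4405 = (5 + 30)*1 - 4405 = 35*1 - 4405 = 35 - 4405 = -4370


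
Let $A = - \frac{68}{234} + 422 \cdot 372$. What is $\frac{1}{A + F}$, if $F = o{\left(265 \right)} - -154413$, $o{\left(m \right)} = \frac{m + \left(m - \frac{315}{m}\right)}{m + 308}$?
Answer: $\frac{1184391}{368816553098} \approx 3.2113 \cdot 10^{-6}$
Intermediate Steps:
$o{\left(m \right)} = \frac{- \frac{315}{m} + 2 m}{308 + m}$ ($o{\left(m \right)} = \frac{m + \left(m - \frac{315}{m}\right)}{308 + m} = \frac{- \frac{315}{m} + 2 m}{308 + m}$)
$A = \frac{18367094}{117}$ ($A = \left(-68\right) \frac{1}{234} + 156984 = - \frac{34}{117} + 156984 = \frac{18367094}{117} \approx 1.5698 \cdot 10^{5}$)
$F = \frac{4689396424}{30369}$ ($F = \frac{-315 + 2 \cdot 265^{2}}{265 \left(308 + 265\right)} - -154413 = \frac{-315 + 2 \cdot 70225}{265 \cdot 573} + 154413 = \frac{1}{265} \cdot \frac{1}{573} \left(-315 + 140450\right) + 154413 = \frac{1}{265} \cdot \frac{1}{573} \cdot 140135 + 154413 = \frac{28027}{30369} + 154413 = \frac{4689396424}{30369} \approx 1.5441 \cdot 10^{5}$)
$\frac{1}{A + F} = \frac{1}{\frac{18367094}{117} + \frac{4689396424}{30369}} = \frac{1}{\frac{368816553098}{1184391}} = \frac{1184391}{368816553098}$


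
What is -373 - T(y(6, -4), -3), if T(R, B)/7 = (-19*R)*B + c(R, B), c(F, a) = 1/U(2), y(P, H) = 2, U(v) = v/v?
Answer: -1178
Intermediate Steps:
U(v) = 1
c(F, a) = 1 (c(F, a) = 1/1 = 1)
T(R, B) = 7 - 133*B*R (T(R, B) = 7*((-19*R)*B + 1) = 7*(-19*B*R + 1) = 7*(1 - 19*B*R) = 7 - 133*B*R)
-373 - T(y(6, -4), -3) = -373 - (7 - 133*(-3)*2) = -373 - (7 + 798) = -373 - 1*805 = -373 - 805 = -1178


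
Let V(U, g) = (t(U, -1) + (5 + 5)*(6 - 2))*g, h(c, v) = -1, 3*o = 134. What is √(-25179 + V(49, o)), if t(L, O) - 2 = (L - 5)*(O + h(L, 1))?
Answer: I*√245103/3 ≈ 165.03*I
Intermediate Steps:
o = 134/3 (o = (⅓)*134 = 134/3 ≈ 44.667)
t(L, O) = 2 + (-1 + O)*(-5 + L) (t(L, O) = 2 + (L - 5)*(O - 1) = 2 + (-5 + L)*(-1 + O) = 2 + (-1 + O)*(-5 + L))
V(U, g) = g*(52 - 2*U) (V(U, g) = ((7 - U - 5*(-1) + U*(-1)) + (5 + 5)*(6 - 2))*g = ((7 - U + 5 - U) + 10*4)*g = ((12 - 2*U) + 40)*g = (52 - 2*U)*g = g*(52 - 2*U))
√(-25179 + V(49, o)) = √(-25179 + 2*(134/3)*(26 - 1*49)) = √(-25179 + 2*(134/3)*(26 - 49)) = √(-25179 + 2*(134/3)*(-23)) = √(-25179 - 6164/3) = √(-81701/3) = I*√245103/3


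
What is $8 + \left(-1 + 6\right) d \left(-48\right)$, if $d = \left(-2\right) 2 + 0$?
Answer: $968$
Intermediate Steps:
$d = -4$ ($d = -4 + 0 = -4$)
$8 + \left(-1 + 6\right) d \left(-48\right) = 8 + \left(-1 + 6\right) \left(-4\right) \left(-48\right) = 8 + 5 \left(-4\right) \left(-48\right) = 8 - -960 = 8 + 960 = 968$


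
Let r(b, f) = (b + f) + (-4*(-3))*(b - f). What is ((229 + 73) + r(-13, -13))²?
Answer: 76176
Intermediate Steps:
r(b, f) = -11*f + 13*b (r(b, f) = (b + f) + 12*(b - f) = (b + f) + (-12*f + 12*b) = -11*f + 13*b)
((229 + 73) + r(-13, -13))² = ((229 + 73) + (-11*(-13) + 13*(-13)))² = (302 + (143 - 169))² = (302 - 26)² = 276² = 76176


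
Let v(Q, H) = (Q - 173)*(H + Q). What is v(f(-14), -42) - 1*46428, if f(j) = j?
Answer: -35956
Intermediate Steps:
v(Q, H) = (-173 + Q)*(H + Q)
v(f(-14), -42) - 1*46428 = ((-14)**2 - 173*(-42) - 173*(-14) - 42*(-14)) - 1*46428 = (196 + 7266 + 2422 + 588) - 46428 = 10472 - 46428 = -35956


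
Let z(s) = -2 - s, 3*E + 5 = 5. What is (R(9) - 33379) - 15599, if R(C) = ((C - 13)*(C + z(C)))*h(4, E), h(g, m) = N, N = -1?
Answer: -48986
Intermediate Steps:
E = 0 (E = -5/3 + (1/3)*5 = -5/3 + 5/3 = 0)
h(g, m) = -1
R(C) = -26 + 2*C (R(C) = ((C - 13)*(C + (-2 - C)))*(-1) = ((-13 + C)*(-2))*(-1) = (26 - 2*C)*(-1) = -26 + 2*C)
(R(9) - 33379) - 15599 = ((-26 + 2*9) - 33379) - 15599 = ((-26 + 18) - 33379) - 15599 = (-8 - 33379) - 15599 = -33387 - 15599 = -48986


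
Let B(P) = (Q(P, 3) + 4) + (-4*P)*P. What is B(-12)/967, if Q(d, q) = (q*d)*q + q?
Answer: -677/967 ≈ -0.70010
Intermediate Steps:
Q(d, q) = q + d*q² (Q(d, q) = (d*q)*q + q = d*q² + q = q + d*q²)
B(P) = 7 - 4*P² + 9*P (B(P) = (3*(1 + P*3) + 4) + (-4*P)*P = (3*(1 + 3*P) + 4) - 4*P² = ((3 + 9*P) + 4) - 4*P² = (7 + 9*P) - 4*P² = 7 - 4*P² + 9*P)
B(-12)/967 = (7 - 4*(-12)² + 9*(-12))/967 = (7 - 4*144 - 108)*(1/967) = (7 - 576 - 108)*(1/967) = -677*1/967 = -677/967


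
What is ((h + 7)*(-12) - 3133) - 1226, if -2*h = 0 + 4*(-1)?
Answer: -4467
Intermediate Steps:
h = 2 (h = -(0 + 4*(-1))/2 = -(0 - 4)/2 = -1/2*(-4) = 2)
((h + 7)*(-12) - 3133) - 1226 = ((2 + 7)*(-12) - 3133) - 1226 = (9*(-12) - 3133) - 1226 = (-108 - 3133) - 1226 = -3241 - 1226 = -4467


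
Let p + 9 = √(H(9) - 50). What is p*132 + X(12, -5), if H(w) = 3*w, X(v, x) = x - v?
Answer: -1205 + 132*I*√23 ≈ -1205.0 + 633.05*I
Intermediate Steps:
p = -9 + I*√23 (p = -9 + √(3*9 - 50) = -9 + √(27 - 50) = -9 + √(-23) = -9 + I*√23 ≈ -9.0 + 4.7958*I)
p*132 + X(12, -5) = (-9 + I*√23)*132 + (-5 - 1*12) = (-1188 + 132*I*√23) + (-5 - 12) = (-1188 + 132*I*√23) - 17 = -1205 + 132*I*√23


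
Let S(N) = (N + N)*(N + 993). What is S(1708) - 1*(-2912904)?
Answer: 12139520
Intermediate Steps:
S(N) = 2*N*(993 + N) (S(N) = (2*N)*(993 + N) = 2*N*(993 + N))
S(1708) - 1*(-2912904) = 2*1708*(993 + 1708) - 1*(-2912904) = 2*1708*2701 + 2912904 = 9226616 + 2912904 = 12139520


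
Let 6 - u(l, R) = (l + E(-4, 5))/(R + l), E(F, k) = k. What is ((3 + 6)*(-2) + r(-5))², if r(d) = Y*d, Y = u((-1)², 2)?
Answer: 1444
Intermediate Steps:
u(l, R) = 6 - (5 + l)/(R + l) (u(l, R) = 6 - (l + 5)/(R + l) = 6 - (5 + l)/(R + l))
Y = 4 (Y = (-5 + 5*(-1)² + 6*2)/(2 + (-1)²) = (-5 + 5*1 + 12)/(2 + 1) = (-5 + 5 + 12)/3 = (⅓)*12 = 4)
r(d) = 4*d
((3 + 6)*(-2) + r(-5))² = ((3 + 6)*(-2) + 4*(-5))² = (9*(-2) - 20)² = (-18 - 20)² = (-38)² = 1444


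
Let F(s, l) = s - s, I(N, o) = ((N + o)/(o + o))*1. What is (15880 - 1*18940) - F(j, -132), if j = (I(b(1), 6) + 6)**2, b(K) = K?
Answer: -3060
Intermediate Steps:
I(N, o) = (N + o)/(2*o) (I(N, o) = ((N + o)/((2*o)))*1 = ((N + o)*(1/(2*o)))*1 = ((N + o)/(2*o))*1 = (N + o)/(2*o))
j = 6241/144 (j = ((1/2)*(1 + 6)/6 + 6)**2 = ((1/2)*(1/6)*7 + 6)**2 = (7/12 + 6)**2 = (79/12)**2 = 6241/144 ≈ 43.340)
F(s, l) = 0
(15880 - 1*18940) - F(j, -132) = (15880 - 1*18940) - 1*0 = (15880 - 18940) + 0 = -3060 + 0 = -3060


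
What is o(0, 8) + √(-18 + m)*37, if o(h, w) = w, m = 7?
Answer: 8 + 37*I*√11 ≈ 8.0 + 122.72*I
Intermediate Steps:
o(0, 8) + √(-18 + m)*37 = 8 + √(-18 + 7)*37 = 8 + √(-11)*37 = 8 + (I*√11)*37 = 8 + 37*I*√11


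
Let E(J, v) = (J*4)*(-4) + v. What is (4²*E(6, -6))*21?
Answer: -34272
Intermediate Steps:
E(J, v) = v - 16*J (E(J, v) = (4*J)*(-4) + v = -16*J + v = v - 16*J)
(4²*E(6, -6))*21 = (4²*(-6 - 16*6))*21 = (16*(-6 - 96))*21 = (16*(-102))*21 = -1632*21 = -34272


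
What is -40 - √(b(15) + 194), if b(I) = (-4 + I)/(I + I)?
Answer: -40 - 7*√3570/30 ≈ -53.942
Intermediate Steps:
b(I) = (-4 + I)/(2*I) (b(I) = (-4 + I)/((2*I)) = (-4 + I)*(1/(2*I)) = (-4 + I)/(2*I))
-40 - √(b(15) + 194) = -40 - √((½)*(-4 + 15)/15 + 194) = -40 - √((½)*(1/15)*11 + 194) = -40 - √(11/30 + 194) = -40 - √(5831/30) = -40 - 7*√3570/30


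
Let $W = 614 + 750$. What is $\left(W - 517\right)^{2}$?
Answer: $717409$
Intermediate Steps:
$W = 1364$
$\left(W - 517\right)^{2} = \left(1364 - 517\right)^{2} = 847^{2} = 717409$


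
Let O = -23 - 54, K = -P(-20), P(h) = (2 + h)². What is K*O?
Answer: 24948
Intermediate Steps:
K = -324 (K = -(2 - 20)² = -1*(-18)² = -1*324 = -324)
O = -77
K*O = -324*(-77) = 24948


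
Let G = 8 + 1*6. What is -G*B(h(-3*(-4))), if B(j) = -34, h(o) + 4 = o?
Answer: 476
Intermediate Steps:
h(o) = -4 + o
G = 14 (G = 8 + 6 = 14)
-G*B(h(-3*(-4))) = -14*(-34) = -1*(-476) = 476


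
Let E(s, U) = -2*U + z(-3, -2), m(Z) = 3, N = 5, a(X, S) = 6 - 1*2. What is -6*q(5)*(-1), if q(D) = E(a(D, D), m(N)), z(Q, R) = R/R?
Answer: -30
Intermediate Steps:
z(Q, R) = 1
a(X, S) = 4 (a(X, S) = 6 - 2 = 4)
E(s, U) = 1 - 2*U (E(s, U) = -2*U + 1 = 1 - 2*U)
q(D) = -5 (q(D) = 1 - 2*3 = 1 - 6 = -5)
-6*q(5)*(-1) = -6*(-5)*(-1) = 30*(-1) = -30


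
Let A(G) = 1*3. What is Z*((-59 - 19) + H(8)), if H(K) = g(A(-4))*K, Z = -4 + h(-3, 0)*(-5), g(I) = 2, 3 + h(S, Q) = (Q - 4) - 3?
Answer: -2852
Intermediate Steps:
A(G) = 3
h(S, Q) = -10 + Q (h(S, Q) = -3 + ((Q - 4) - 3) = -3 + ((-4 + Q) - 3) = -3 + (-7 + Q) = -10 + Q)
Z = 46 (Z = -4 + (-10 + 0)*(-5) = -4 - 10*(-5) = -4 + 50 = 46)
H(K) = 2*K
Z*((-59 - 19) + H(8)) = 46*((-59 - 19) + 2*8) = 46*(-78 + 16) = 46*(-62) = -2852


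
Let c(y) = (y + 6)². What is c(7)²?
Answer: 28561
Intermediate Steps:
c(y) = (6 + y)²
c(7)² = ((6 + 7)²)² = (13²)² = 169² = 28561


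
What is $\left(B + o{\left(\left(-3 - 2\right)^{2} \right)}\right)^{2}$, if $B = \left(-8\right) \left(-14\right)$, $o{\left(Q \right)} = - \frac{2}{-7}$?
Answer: $\frac{617796}{49} \approx 12608.0$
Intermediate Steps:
$o{\left(Q \right)} = \frac{2}{7}$ ($o{\left(Q \right)} = \left(-2\right) \left(- \frac{1}{7}\right) = \frac{2}{7}$)
$B = 112$
$\left(B + o{\left(\left(-3 - 2\right)^{2} \right)}\right)^{2} = \left(112 + \frac{2}{7}\right)^{2} = \left(\frac{786}{7}\right)^{2} = \frac{617796}{49}$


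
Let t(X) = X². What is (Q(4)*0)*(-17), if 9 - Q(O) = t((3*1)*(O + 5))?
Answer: 0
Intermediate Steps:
Q(O) = 9 - (15 + 3*O)² (Q(O) = 9 - ((3*1)*(O + 5))² = 9 - (3*(5 + O))² = 9 - (15 + 3*O)²)
(Q(4)*0)*(-17) = ((9 - 9*(5 + 4)²)*0)*(-17) = ((9 - 9*9²)*0)*(-17) = ((9 - 9*81)*0)*(-17) = ((9 - 729)*0)*(-17) = -720*0*(-17) = 0*(-17) = 0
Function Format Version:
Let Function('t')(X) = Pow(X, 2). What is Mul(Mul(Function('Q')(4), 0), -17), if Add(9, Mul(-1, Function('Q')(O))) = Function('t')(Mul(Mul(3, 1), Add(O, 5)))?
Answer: 0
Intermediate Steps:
Function('Q')(O) = Add(9, Mul(-1, Pow(Add(15, Mul(3, O)), 2))) (Function('Q')(O) = Add(9, Mul(-1, Pow(Mul(Mul(3, 1), Add(O, 5)), 2))) = Add(9, Mul(-1, Pow(Mul(3, Add(5, O)), 2))) = Add(9, Mul(-1, Pow(Add(15, Mul(3, O)), 2))))
Mul(Mul(Function('Q')(4), 0), -17) = Mul(Mul(Add(9, Mul(-9, Pow(Add(5, 4), 2))), 0), -17) = Mul(Mul(Add(9, Mul(-9, Pow(9, 2))), 0), -17) = Mul(Mul(Add(9, Mul(-9, 81)), 0), -17) = Mul(Mul(Add(9, -729), 0), -17) = Mul(Mul(-720, 0), -17) = Mul(0, -17) = 0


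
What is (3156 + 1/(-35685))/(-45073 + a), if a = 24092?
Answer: -112621859/748706985 ≈ -0.15042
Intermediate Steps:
(3156 + 1/(-35685))/(-45073 + a) = (3156 + 1/(-35685))/(-45073 + 24092) = (3156 - 1/35685)/(-20981) = (112621859/35685)*(-1/20981) = -112621859/748706985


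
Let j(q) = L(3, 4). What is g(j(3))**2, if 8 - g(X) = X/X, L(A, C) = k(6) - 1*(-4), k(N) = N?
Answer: 49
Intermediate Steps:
L(A, C) = 10 (L(A, C) = 6 - 1*(-4) = 6 + 4 = 10)
j(q) = 10
g(X) = 7 (g(X) = 8 - X/X = 8 - 1*1 = 8 - 1 = 7)
g(j(3))**2 = 7**2 = 49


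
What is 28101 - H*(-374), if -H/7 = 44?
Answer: -87091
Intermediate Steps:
H = -308 (H = -7*44 = -308)
28101 - H*(-374) = 28101 - (-308)*(-374) = 28101 - 1*115192 = 28101 - 115192 = -87091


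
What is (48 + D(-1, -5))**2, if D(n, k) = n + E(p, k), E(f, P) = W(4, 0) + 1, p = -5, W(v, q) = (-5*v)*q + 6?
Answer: 2916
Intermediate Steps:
W(v, q) = 6 - 5*q*v (W(v, q) = -5*q*v + 6 = 6 - 5*q*v)
E(f, P) = 7 (E(f, P) = (6 - 5*0*4) + 1 = (6 + 0) + 1 = 6 + 1 = 7)
D(n, k) = 7 + n (D(n, k) = n + 7 = 7 + n)
(48 + D(-1, -5))**2 = (48 + (7 - 1))**2 = (48 + 6)**2 = 54**2 = 2916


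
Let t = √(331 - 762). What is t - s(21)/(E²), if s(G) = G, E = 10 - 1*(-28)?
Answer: -21/1444 + I*√431 ≈ -0.014543 + 20.761*I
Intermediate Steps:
E = 38 (E = 10 + 28 = 38)
t = I*√431 (t = √(-431) = I*√431 ≈ 20.761*I)
t - s(21)/(E²) = I*√431 - 21/(38²) = I*√431 - 21/1444 = -21/1444 + I*√431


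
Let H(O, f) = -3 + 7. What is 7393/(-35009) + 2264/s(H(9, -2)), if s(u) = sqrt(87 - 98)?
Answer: -7393/35009 - 2264*I*sqrt(11)/11 ≈ -0.21117 - 682.62*I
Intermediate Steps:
H(O, f) = 4
s(u) = I*sqrt(11) (s(u) = sqrt(-11) = I*sqrt(11))
7393/(-35009) + 2264/s(H(9, -2)) = 7393/(-35009) + 2264/((I*sqrt(11))) = 7393*(-1/35009) + 2264*(-I*sqrt(11)/11) = -7393/35009 - 2264*I*sqrt(11)/11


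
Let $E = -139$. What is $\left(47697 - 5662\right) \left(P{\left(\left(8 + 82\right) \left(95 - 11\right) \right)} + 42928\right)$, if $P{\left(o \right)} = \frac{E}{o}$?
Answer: $\frac{389767184741}{216} \approx 1.8045 \cdot 10^{9}$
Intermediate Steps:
$P{\left(o \right)} = - \frac{139}{o}$
$\left(47697 - 5662\right) \left(P{\left(\left(8 + 82\right) \left(95 - 11\right) \right)} + 42928\right) = \left(47697 - 5662\right) \left(- \frac{139}{\left(8 + 82\right) \left(95 - 11\right)} + 42928\right) = \left(47697 - 5662\right) \left(- \frac{139}{90 \cdot 84} + 42928\right) = \left(47697 - 5662\right) \left(- \frac{139}{7560} + 42928\right) = 42035 \left(\left(-139\right) \frac{1}{7560} + 42928\right) = 42035 \left(- \frac{139}{7560} + 42928\right) = 42035 \cdot \frac{324535541}{7560} = \frac{389767184741}{216}$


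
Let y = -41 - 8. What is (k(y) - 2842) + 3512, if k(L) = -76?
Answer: 594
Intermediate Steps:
y = -49
(k(y) - 2842) + 3512 = (-76 - 2842) + 3512 = -2918 + 3512 = 594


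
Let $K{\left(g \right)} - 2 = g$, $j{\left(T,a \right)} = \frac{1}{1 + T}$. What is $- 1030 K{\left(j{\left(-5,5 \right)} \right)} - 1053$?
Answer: $- \frac{5711}{2} \approx -2855.5$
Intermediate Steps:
$K{\left(g \right)} = 2 + g$
$- 1030 K{\left(j{\left(-5,5 \right)} \right)} - 1053 = - 1030 \left(2 + \frac{1}{1 - 5}\right) - 1053 = - 1030 \left(2 + \frac{1}{-4}\right) - 1053 = - 1030 \left(2 - \frac{1}{4}\right) - 1053 = \left(-1030\right) \frac{7}{4} - 1053 = - \frac{3605}{2} - 1053 = - \frac{5711}{2}$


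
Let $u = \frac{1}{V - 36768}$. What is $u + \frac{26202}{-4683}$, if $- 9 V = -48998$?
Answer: $- \frac{2462250925}{440067754} \approx -5.5952$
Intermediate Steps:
$V = \frac{48998}{9}$ ($V = \left(- \frac{1}{9}\right) \left(-48998\right) = \frac{48998}{9} \approx 5444.2$)
$u = - \frac{9}{281914}$ ($u = \frac{1}{\frac{48998}{9} - 36768} = \frac{1}{- \frac{281914}{9}} = - \frac{9}{281914} \approx -3.1925 \cdot 10^{-5}$)
$u + \frac{26202}{-4683} = - \frac{9}{281914} + \frac{26202}{-4683} = - \frac{9}{281914} + 26202 \left(- \frac{1}{4683}\right) = - \frac{9}{281914} - \frac{8734}{1561} = - \frac{2462250925}{440067754}$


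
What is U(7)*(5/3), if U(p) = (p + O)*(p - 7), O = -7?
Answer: 0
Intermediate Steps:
U(p) = (-7 + p)² (U(p) = (p - 7)*(p - 7) = (-7 + p)*(-7 + p) = (-7 + p)²)
U(7)*(5/3) = (49 + 7² - 14*7)*(5/3) = (49 + 49 - 98)*(5*(⅓)) = 0*(5/3) = 0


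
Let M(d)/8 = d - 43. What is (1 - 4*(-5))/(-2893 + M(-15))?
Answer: -7/1119 ≈ -0.0062556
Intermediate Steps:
M(d) = -344 + 8*d (M(d) = 8*(d - 43) = 8*(-43 + d) = -344 + 8*d)
(1 - 4*(-5))/(-2893 + M(-15)) = (1 - 4*(-5))/(-2893 + (-344 + 8*(-15))) = (1 + 20)/(-2893 + (-344 - 120)) = 21/(-2893 - 464) = 21/(-3357) = -1/3357*21 = -7/1119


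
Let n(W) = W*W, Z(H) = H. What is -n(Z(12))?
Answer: -144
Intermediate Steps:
n(W) = W²
-n(Z(12)) = -1*12² = -1*144 = -144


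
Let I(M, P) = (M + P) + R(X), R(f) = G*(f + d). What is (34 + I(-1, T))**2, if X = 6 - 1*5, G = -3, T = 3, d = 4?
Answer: 441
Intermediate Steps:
X = 1 (X = 6 - 5 = 1)
R(f) = -12 - 3*f (R(f) = -3*(f + 4) = -3*(4 + f) = -12 - 3*f)
I(M, P) = -15 + M + P (I(M, P) = (M + P) + (-12 - 3*1) = (M + P) + (-12 - 3) = (M + P) - 15 = -15 + M + P)
(34 + I(-1, T))**2 = (34 + (-15 - 1 + 3))**2 = (34 - 13)**2 = 21**2 = 441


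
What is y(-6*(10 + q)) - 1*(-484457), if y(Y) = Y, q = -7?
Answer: 484439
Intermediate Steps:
y(-6*(10 + q)) - 1*(-484457) = -6*(10 - 7) - 1*(-484457) = -6*3 + 484457 = -18 + 484457 = 484439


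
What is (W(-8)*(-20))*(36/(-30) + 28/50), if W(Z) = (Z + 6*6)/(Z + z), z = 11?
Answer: 1792/15 ≈ 119.47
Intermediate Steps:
W(Z) = (36 + Z)/(11 + Z) (W(Z) = (Z + 6*6)/(Z + 11) = (Z + 36)/(11 + Z) = (36 + Z)/(11 + Z))
(W(-8)*(-20))*(36/(-30) + 28/50) = (((36 - 8)/(11 - 8))*(-20))*(36/(-30) + 28/50) = ((28/3)*(-20))*(36*(-1/30) + 28*(1/50)) = (((1/3)*28)*(-20))*(-6/5 + 14/25) = ((28/3)*(-20))*(-16/25) = -560/3*(-16/25) = 1792/15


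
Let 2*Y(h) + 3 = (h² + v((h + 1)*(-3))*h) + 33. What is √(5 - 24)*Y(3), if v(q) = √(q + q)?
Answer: -3*√114 + 39*I*√19/2 ≈ -32.031 + 84.999*I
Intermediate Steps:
v(q) = √2*√q (v(q) = √(2*q) = √2*√q)
Y(h) = 15 + h²/2 + h*√2*√(-3 - 3*h)/2 (Y(h) = -3/2 + ((h² + (√2*√((h + 1)*(-3)))*h) + 33)/2 = -3/2 + ((h² + (√2*√((1 + h)*(-3)))*h) + 33)/2 = -3/2 + ((h² + (√2*√(-3 - 3*h))*h) + 33)/2 = -3/2 + ((h² + h*√2*√(-3 - 3*h)) + 33)/2 = -3/2 + (33 + h² + h*√2*√(-3 - 3*h))/2 = -3/2 + (33/2 + h²/2 + h*√2*√(-3 - 3*h)/2) = 15 + h²/2 + h*√2*√(-3 - 3*h)/2)
√(5 - 24)*Y(3) = √(5 - 24)*(15 + (½)*3² + (½)*3*√(-6 - 6*3)) = √(-19)*(15 + (½)*9 + (½)*3*√(-6 - 18)) = (I*√19)*(15 + 9/2 + (½)*3*√(-24)) = (I*√19)*(15 + 9/2 + (½)*3*(2*I*√6)) = (I*√19)*(15 + 9/2 + 3*I*√6) = (I*√19)*(39/2 + 3*I*√6) = I*√19*(39/2 + 3*I*√6)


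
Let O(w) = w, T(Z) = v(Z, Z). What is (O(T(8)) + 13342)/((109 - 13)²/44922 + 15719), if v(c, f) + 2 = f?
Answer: 99936476/117689689 ≈ 0.84915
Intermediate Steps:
v(c, f) = -2 + f
T(Z) = -2 + Z
(O(T(8)) + 13342)/((109 - 13)²/44922 + 15719) = ((-2 + 8) + 13342)/((109 - 13)²/44922 + 15719) = (6 + 13342)/(96²*(1/44922) + 15719) = 13348/(9216*(1/44922) + 15719) = 13348/(1536/7487 + 15719) = 13348/(117689689/7487) = 13348*(7487/117689689) = 99936476/117689689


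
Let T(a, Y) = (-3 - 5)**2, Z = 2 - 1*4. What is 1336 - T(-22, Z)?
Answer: 1272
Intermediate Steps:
Z = -2 (Z = 2 - 4 = -2)
T(a, Y) = 64 (T(a, Y) = (-8)**2 = 64)
1336 - T(-22, Z) = 1336 - 1*64 = 1336 - 64 = 1272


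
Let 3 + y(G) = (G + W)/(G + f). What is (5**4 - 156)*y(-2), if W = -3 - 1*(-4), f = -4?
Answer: -7973/6 ≈ -1328.8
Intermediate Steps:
W = 1 (W = -3 + 4 = 1)
y(G) = -3 + (1 + G)/(-4 + G) (y(G) = -3 + (G + 1)/(G - 4) = -3 + (1 + G)/(-4 + G))
(5**4 - 156)*y(-2) = (5**4 - 156)*((13 - 2*(-2))/(-4 - 2)) = (625 - 156)*((13 + 4)/(-6)) = 469*(-1/6*17) = 469*(-17/6) = -7973/6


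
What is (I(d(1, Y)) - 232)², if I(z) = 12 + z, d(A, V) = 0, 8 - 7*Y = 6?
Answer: 48400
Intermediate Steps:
Y = 2/7 (Y = 8/7 - ⅐*6 = 8/7 - 6/7 = 2/7 ≈ 0.28571)
(I(d(1, Y)) - 232)² = ((12 + 0) - 232)² = (12 - 232)² = (-220)² = 48400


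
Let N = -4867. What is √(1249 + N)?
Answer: 3*I*√402 ≈ 60.15*I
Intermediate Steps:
√(1249 + N) = √(1249 - 4867) = √(-3618) = 3*I*√402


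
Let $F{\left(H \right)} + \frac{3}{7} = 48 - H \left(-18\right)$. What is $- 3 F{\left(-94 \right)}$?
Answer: $\frac{34533}{7} \approx 4933.3$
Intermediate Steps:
$F{\left(H \right)} = \frac{333}{7} + 18 H$ ($F{\left(H \right)} = - \frac{3}{7} - \left(-48 + H \left(-18\right)\right) = - \frac{3}{7} - \left(-48 - 18 H\right) = - \frac{3}{7} + \left(48 + 18 H\right) = \frac{333}{7} + 18 H$)
$- 3 F{\left(-94 \right)} = - 3 \left(\frac{333}{7} + 18 \left(-94\right)\right) = - 3 \left(\frac{333}{7} - 1692\right) = \left(-3\right) \left(- \frac{11511}{7}\right) = \frac{34533}{7}$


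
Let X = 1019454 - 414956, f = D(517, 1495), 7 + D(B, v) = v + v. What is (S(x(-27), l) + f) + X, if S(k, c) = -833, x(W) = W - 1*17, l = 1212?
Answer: 606648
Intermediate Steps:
x(W) = -17 + W (x(W) = W - 17 = -17 + W)
D(B, v) = -7 + 2*v (D(B, v) = -7 + (v + v) = -7 + 2*v)
f = 2983 (f = -7 + 2*1495 = -7 + 2990 = 2983)
X = 604498
(S(x(-27), l) + f) + X = (-833 + 2983) + 604498 = 2150 + 604498 = 606648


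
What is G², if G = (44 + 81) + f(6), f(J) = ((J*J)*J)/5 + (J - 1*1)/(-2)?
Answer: 2745649/100 ≈ 27457.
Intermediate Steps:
f(J) = ½ - J/2 + J³/5 (f(J) = (J²*J)*(⅕) + (J - 1)*(-½) = J³*(⅕) + (-1 + J)*(-½) = J³/5 + (½ - J/2) = ½ - J/2 + J³/5)
G = 1657/10 (G = (44 + 81) + (½ - ½*6 + (⅕)*6³) = 125 + (½ - 3 + (⅕)*216) = 125 + (½ - 3 + 216/5) = 125 + 407/10 = 1657/10 ≈ 165.70)
G² = (1657/10)² = 2745649/100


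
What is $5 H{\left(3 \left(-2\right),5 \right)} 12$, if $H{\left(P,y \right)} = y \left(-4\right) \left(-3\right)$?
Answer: $3600$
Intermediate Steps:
$H{\left(P,y \right)} = 12 y$ ($H{\left(P,y \right)} = - 4 y \left(-3\right) = 12 y$)
$5 H{\left(3 \left(-2\right),5 \right)} 12 = 5 \cdot 12 \cdot 5 \cdot 12 = 5 \cdot 60 \cdot 12 = 300 \cdot 12 = 3600$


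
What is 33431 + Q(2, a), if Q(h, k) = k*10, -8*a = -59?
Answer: 134019/4 ≈ 33505.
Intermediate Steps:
a = 59/8 (a = -1/8*(-59) = 59/8 ≈ 7.3750)
Q(h, k) = 10*k
33431 + Q(2, a) = 33431 + 10*(59/8) = 33431 + 295/4 = 134019/4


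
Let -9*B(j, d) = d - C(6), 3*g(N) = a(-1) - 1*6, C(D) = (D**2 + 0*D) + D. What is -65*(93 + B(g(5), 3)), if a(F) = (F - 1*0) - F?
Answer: -18980/3 ≈ -6326.7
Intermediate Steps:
a(F) = 0 (a(F) = (F + 0) - F = F - F = 0)
C(D) = D + D**2 (C(D) = (D**2 + 0) + D = D**2 + D = D + D**2)
g(N) = -2 (g(N) = (0 - 1*6)/3 = (0 - 6)/3 = (1/3)*(-6) = -2)
B(j, d) = 14/3 - d/9 (B(j, d) = -(d - 6*(1 + 6))/9 = -(d - 6*7)/9 = -(d - 1*42)/9 = -(d - 42)/9 = -(-42 + d)/9 = 14/3 - d/9)
-65*(93 + B(g(5), 3)) = -65*(93 + (14/3 - 1/9*3)) = -65*(93 + (14/3 - 1/3)) = -65*(93 + 13/3) = -65*292/3 = -18980/3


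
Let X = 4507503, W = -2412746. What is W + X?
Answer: 2094757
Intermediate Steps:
W + X = -2412746 + 4507503 = 2094757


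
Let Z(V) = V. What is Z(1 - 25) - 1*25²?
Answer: -649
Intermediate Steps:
Z(1 - 25) - 1*25² = (1 - 25) - 1*25² = -24 - 1*625 = -24 - 625 = -649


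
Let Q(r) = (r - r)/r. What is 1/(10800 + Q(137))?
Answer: 1/10800 ≈ 9.2593e-5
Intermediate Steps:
Q(r) = 0 (Q(r) = 0/r = 0)
1/(10800 + Q(137)) = 1/(10800 + 0) = 1/10800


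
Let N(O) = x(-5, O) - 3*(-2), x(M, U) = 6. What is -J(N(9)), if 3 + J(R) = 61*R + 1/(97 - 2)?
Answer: -69256/95 ≈ -729.01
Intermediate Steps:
N(O) = 12 (N(O) = 6 - 3*(-2) = 6 + 6 = 12)
J(R) = -284/95 + 61*R (J(R) = -3 + (61*R + 1/(97 - 2)) = -3 + (61*R + 1/95) = -3 + (1/95 + 61*R) = -284/95 + 61*R)
-J(N(9)) = -(-284/95 + 61*12) = -(-284/95 + 732) = -1*69256/95 = -69256/95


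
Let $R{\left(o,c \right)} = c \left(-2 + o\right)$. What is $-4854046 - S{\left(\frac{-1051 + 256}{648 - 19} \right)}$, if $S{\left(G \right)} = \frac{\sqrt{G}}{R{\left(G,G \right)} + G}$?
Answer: $-4854046 - \frac{629 i \sqrt{500055}}{1132080} \approx -4.854 \cdot 10^{6} - 0.3929 i$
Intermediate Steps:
$S{\left(G \right)} = \frac{\sqrt{G}}{G + G \left(-2 + G\right)}$ ($S{\left(G \right)} = \frac{\sqrt{G}}{G \left(-2 + G\right) + G} = \frac{\sqrt{G}}{G + G \left(-2 + G\right)}$)
$-4854046 - S{\left(\frac{-1051 + 256}{648 - 19} \right)} = -4854046 - \frac{1}{\frac{\sqrt{-1051 + 256}}{\sqrt{648 - 19}} \left(-1 + \frac{-1051 + 256}{648 - 19}\right)} = -4854046 - \frac{1}{\frac{i \sqrt{500055}}{629} \left(-1 - \frac{795}{629}\right)} = -4854046 - \frac{\left(- \frac{1}{795}\right) i \sqrt{500055}}{- \frac{1424}{629}} = -4854046 - - \frac{i \sqrt{500055}}{795} \left(- \frac{629}{1424}\right) = -4854046 - \frac{629 i \sqrt{500055}}{1132080}$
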